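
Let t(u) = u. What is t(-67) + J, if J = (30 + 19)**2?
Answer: 2334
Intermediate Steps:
J = 2401 (J = 49**2 = 2401)
t(-67) + J = -67 + 2401 = 2334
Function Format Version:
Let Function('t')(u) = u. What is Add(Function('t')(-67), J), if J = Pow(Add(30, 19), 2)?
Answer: 2334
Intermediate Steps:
J = 2401 (J = Pow(49, 2) = 2401)
Add(Function('t')(-67), J) = Add(-67, 2401) = 2334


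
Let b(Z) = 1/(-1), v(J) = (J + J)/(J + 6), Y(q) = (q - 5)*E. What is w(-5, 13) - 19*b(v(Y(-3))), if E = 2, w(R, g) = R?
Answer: 14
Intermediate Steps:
Y(q) = -10 + 2*q (Y(q) = (q - 5)*2 = (-5 + q)*2 = -10 + 2*q)
v(J) = 2*J/(6 + J) (v(J) = (2*J)/(6 + J) = 2*J/(6 + J))
b(Z) = -1
w(-5, 13) - 19*b(v(Y(-3))) = -5 - 19*(-1) = -5 + 19 = 14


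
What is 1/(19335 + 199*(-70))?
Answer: 1/5405 ≈ 0.00018501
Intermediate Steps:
1/(19335 + 199*(-70)) = 1/(19335 - 13930) = 1/5405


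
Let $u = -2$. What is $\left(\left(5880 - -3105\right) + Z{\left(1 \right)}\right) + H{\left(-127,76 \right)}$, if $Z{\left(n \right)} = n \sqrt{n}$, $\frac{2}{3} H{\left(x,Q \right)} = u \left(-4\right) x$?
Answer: $7462$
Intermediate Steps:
$H{\left(x,Q \right)} = 12 x$ ($H{\left(x,Q \right)} = \frac{3 \left(-2\right) \left(-4\right) x}{2} = \frac{3 \cdot 8 x}{2} = 12 x$)
$Z{\left(n \right)} = n^{\frac{3}{2}}$
$\left(\left(5880 - -3105\right) + Z{\left(1 \right)}\right) + H{\left(-127,76 \right)} = \left(\left(5880 - -3105\right) + 1^{\frac{3}{2}}\right) + 12 \left(-127\right) = \left(\left(5880 + 3105\right) + 1\right) - 1524 = \left(8985 + 1\right) - 1524 = 8986 - 1524 = 7462$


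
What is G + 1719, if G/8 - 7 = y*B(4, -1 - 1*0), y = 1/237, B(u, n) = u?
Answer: 420707/237 ≈ 1775.1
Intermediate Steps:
y = 1/237 ≈ 0.0042194
G = 13304/237 (G = 56 + 8*((1/237)*4) = 56 + 8*(4/237) = 56 + 32/237 = 13304/237 ≈ 56.135)
G + 1719 = 13304/237 + 1719 = 420707/237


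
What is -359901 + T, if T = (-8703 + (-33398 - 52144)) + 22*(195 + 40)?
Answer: -448976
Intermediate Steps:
T = -89075 (T = (-8703 - 85542) + 22*235 = -94245 + 5170 = -89075)
-359901 + T = -359901 - 89075 = -448976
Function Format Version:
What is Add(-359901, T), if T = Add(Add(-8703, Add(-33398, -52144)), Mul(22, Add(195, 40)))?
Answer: -448976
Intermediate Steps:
T = -89075 (T = Add(Add(-8703, -85542), Mul(22, 235)) = Add(-94245, 5170) = -89075)
Add(-359901, T) = Add(-359901, -89075) = -448976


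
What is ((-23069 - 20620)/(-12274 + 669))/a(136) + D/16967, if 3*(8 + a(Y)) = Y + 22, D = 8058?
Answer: 14754567849/26384872690 ≈ 0.55921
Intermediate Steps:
a(Y) = -⅔ + Y/3 (a(Y) = -8 + (Y + 22)/3 = -8 + (22 + Y)/3 = -8 + (22/3 + Y/3) = -⅔ + Y/3)
((-23069 - 20620)/(-12274 + 669))/a(136) + D/16967 = ((-23069 - 20620)/(-12274 + 669))/(-⅔ + (⅓)*136) + 8058/16967 = (-43689/(-11605))/(-⅔ + 136/3) + 8058*(1/16967) = (-43689*(-1/11605))/(134/3) + 8058/16967 = (43689/11605)*(3/134) + 8058/16967 = 131067/1555070 + 8058/16967 = 14754567849/26384872690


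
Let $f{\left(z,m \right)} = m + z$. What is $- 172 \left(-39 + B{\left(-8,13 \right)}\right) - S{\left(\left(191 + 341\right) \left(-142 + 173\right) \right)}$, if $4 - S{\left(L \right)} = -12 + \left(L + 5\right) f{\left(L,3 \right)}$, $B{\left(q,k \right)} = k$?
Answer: $272122471$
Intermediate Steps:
$S{\left(L \right)} = 16 - \left(3 + L\right) \left(5 + L\right)$ ($S{\left(L \right)} = 4 - \left(-12 + \left(L + 5\right) \left(3 + L\right)\right) = 4 - \left(-12 + \left(5 + L\right) \left(3 + L\right)\right) = 4 - \left(-12 + \left(3 + L\right) \left(5 + L\right)\right) = 16 - \left(3 + L\right) \left(5 + L\right)$)
$- 172 \left(-39 + B{\left(-8,13 \right)}\right) - S{\left(\left(191 + 341\right) \left(-142 + 173\right) \right)} = - 172 \left(-39 + 13\right) - \left(1 - \left(\left(191 + 341\right) \left(-142 + 173\right)\right)^{2} - 8 \left(191 + 341\right) \left(-142 + 173\right)\right) = \left(-172\right) \left(-26\right) - \left(1 - \left(532 \cdot 31\right)^{2} - 8 \cdot 532 \cdot 31\right) = 4472 - \left(1 - 16492^{2} - 131936\right) = 4472 - \left(1 - 271986064 - 131936\right) = 4472 - -272117999 = 4472 + 272117999 = 272122471$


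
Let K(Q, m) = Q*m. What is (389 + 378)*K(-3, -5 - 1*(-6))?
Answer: -2301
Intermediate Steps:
(389 + 378)*K(-3, -5 - 1*(-6)) = (389 + 378)*(-3*(-5 - 1*(-6))) = 767*(-3*(-5 + 6)) = 767*(-3*1) = 767*(-3) = -2301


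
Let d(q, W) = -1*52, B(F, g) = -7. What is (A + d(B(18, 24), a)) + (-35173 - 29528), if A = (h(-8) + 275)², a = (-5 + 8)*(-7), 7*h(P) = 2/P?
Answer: 8508249/784 ≈ 10852.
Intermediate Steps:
h(P) = 2/(7*P) (h(P) = (2/P)/7 = 2/(7*P))
a = -21 (a = 3*(-7) = -21)
d(q, W) = -52
A = 59274601/784 (A = ((2/7)/(-8) + 275)² = ((2/7)*(-⅛) + 275)² = (-1/28 + 275)² = (7699/28)² = 59274601/784 ≈ 75605.)
(A + d(B(18, 24), a)) + (-35173 - 29528) = (59274601/784 - 52) + (-35173 - 29528) = 59233833/784 - 64701 = 8508249/784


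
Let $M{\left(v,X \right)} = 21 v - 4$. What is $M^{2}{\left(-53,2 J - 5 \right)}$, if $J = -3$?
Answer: $1247689$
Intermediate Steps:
$M{\left(v,X \right)} = -4 + 21 v$
$M^{2}{\left(-53,2 J - 5 \right)} = \left(-4 + 21 \left(-53\right)\right)^{2} = \left(-4 - 1113\right)^{2} = \left(-1117\right)^{2} = 1247689$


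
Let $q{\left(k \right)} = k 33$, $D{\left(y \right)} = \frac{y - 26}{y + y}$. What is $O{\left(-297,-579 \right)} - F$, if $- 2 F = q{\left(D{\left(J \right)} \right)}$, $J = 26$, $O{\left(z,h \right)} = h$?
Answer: $-579$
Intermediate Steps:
$D{\left(y \right)} = \frac{-26 + y}{2 y}$
$q{\left(k \right)} = 33 k$
$F = 0$ ($F = - \frac{33 \frac{-26 + 26}{2 \cdot 26}}{2} = - \frac{33 \cdot \frac{1}{2} \cdot \frac{1}{26} \cdot 0}{2} = - \frac{33 \cdot 0}{2} = \left(- \frac{1}{2}\right) 0 = 0$)
$O{\left(-297,-579 \right)} - F = -579 - 0 = -579 + 0 = -579$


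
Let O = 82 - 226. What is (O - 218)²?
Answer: 131044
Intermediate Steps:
O = -144
(O - 218)² = (-144 - 218)² = (-362)² = 131044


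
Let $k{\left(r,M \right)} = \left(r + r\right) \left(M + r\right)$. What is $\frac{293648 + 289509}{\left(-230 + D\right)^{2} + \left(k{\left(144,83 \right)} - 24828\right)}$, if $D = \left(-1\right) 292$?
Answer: $\frac{583157}{313032} \approx 1.8629$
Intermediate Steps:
$D = -292$
$k{\left(r,M \right)} = 2 r \left(M + r\right)$
$\frac{293648 + 289509}{\left(-230 + D\right)^{2} + \left(k{\left(144,83 \right)} - 24828\right)} = \frac{293648 + 289509}{\left(-230 - 292\right)^{2} - \left(24828 - 288 \left(83 + 144\right)\right)} = \frac{583157}{\left(-522\right)^{2} - \left(24828 - 65376\right)} = \frac{583157}{272484 + \left(65376 - 24828\right)} = \frac{583157}{272484 + 40548} = \frac{583157}{313032}$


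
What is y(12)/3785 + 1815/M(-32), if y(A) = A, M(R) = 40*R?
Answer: -1370883/968960 ≈ -1.4148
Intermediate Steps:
y(12)/3785 + 1815/M(-32) = 12/3785 + 1815/((40*(-32))) = 12*(1/3785) + 1815/(-1280) = 12/3785 + 1815*(-1/1280) = 12/3785 - 363/256 = -1370883/968960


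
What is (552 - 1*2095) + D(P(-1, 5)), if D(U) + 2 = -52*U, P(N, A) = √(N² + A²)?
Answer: -1545 - 52*√26 ≈ -1810.1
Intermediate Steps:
P(N, A) = √(A² + N²)
D(U) = -2 - 52*U
(552 - 1*2095) + D(P(-1, 5)) = (552 - 1*2095) + (-2 - 52*√(5² + (-1)²)) = (552 - 2095) + (-2 - 52*√(25 + 1)) = -1543 + (-2 - 52*√26) = -1545 - 52*√26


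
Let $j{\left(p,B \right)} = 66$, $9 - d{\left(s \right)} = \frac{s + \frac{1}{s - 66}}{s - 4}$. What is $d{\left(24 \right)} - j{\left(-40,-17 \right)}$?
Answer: $- \frac{48887}{840} \approx -58.199$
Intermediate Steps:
$d{\left(s \right)} = 9 - \frac{s + \frac{1}{-66 + s}}{-4 + s}$ ($d{\left(s \right)} = 9 - \frac{s + \frac{1}{s - 66}}{s - 4} = 9 - \frac{s + \frac{1}{-66 + s}}{-4 + s}$)
$d{\left(24 \right)} - j{\left(-40,-17 \right)} = \frac{2375 - 13536 + 8 \cdot 24^{2}}{264 + 24^{2} - 1680} - 66 = \frac{2375 - 13536 + 8 \cdot 576}{264 + 576 - 1680} - 66 = \frac{2375 - 13536 + 4608}{-840} - 66 = \left(- \frac{1}{840}\right) \left(-6553\right) - 66 = \frac{6553}{840} - 66 = - \frac{48887}{840}$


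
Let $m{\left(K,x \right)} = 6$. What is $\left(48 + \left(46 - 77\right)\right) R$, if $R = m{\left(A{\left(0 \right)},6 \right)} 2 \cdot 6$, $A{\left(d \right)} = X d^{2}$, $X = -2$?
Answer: $1224$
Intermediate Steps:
$A{\left(d \right)} = - 2 d^{2}$
$R = 72$ ($R = 6 \cdot 2 \cdot 6 = 12 \cdot 6 = 72$)
$\left(48 + \left(46 - 77\right)\right) R = \left(48 + \left(46 - 77\right)\right) 72 = \left(48 - 31\right) 72 = 17 \cdot 72 = 1224$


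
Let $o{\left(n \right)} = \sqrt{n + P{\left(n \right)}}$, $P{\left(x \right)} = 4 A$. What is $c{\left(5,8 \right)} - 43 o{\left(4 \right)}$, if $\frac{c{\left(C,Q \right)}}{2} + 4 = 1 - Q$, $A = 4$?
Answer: $-22 - 86 \sqrt{5} \approx -214.3$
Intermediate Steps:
$P{\left(x \right)} = 16$ ($P{\left(x \right)} = 4 \cdot 4 = 16$)
$c{\left(C,Q \right)} = -6 - 2 Q$ ($c{\left(C,Q \right)} = -8 + 2 \left(1 - Q\right) = -8 - \left(-2 + 2 Q\right) = -6 - 2 Q$)
$o{\left(n \right)} = \sqrt{16 + n}$ ($o{\left(n \right)} = \sqrt{n + 16} = \sqrt{16 + n}$)
$c{\left(5,8 \right)} - 43 o{\left(4 \right)} = \left(-6 - 16\right) - 43 \sqrt{16 + 4} = \left(-6 - 16\right) - 43 \sqrt{20} = -22 - 43 \cdot 2 \sqrt{5} = -22 - 86 \sqrt{5}$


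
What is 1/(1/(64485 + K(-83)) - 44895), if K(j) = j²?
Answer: -71374/3204335729 ≈ -2.2274e-5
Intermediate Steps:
1/(1/(64485 + K(-83)) - 44895) = 1/(1/(64485 + (-83)²) - 44895) = 1/(1/(64485 + 6889) - 44895) = 1/(1/71374 - 44895) = 1/(-3204335729/71374) = -71374/3204335729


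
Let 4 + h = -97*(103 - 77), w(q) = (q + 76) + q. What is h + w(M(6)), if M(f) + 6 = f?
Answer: -2450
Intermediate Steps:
M(f) = -6 + f
w(q) = 76 + 2*q (w(q) = (76 + q) + q = 76 + 2*q)
h = -2526 (h = -4 - 97*(103 - 77) = -4 - 97*26 = -4 - 2522 = -2526)
h + w(M(6)) = -2526 + (76 + 2*(-6 + 6)) = -2526 + (76 + 2*0) = -2526 + (76 + 0) = -2526 + 76 = -2450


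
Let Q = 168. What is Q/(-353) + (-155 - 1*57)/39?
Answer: -81388/13767 ≈ -5.9118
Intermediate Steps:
Q/(-353) + (-155 - 1*57)/39 = 168/(-353) + (-155 - 1*57)/39 = 168*(-1/353) + (-155 - 57)*(1/39) = -168/353 - 212*1/39 = -168/353 - 212/39 = -81388/13767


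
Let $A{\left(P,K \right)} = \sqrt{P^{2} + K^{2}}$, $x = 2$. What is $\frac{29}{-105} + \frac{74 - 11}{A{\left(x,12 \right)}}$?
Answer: $- \frac{29}{105} + \frac{63 \sqrt{37}}{74} \approx 4.9024$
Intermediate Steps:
$A{\left(P,K \right)} = \sqrt{K^{2} + P^{2}}$
$\frac{29}{-105} + \frac{74 - 11}{A{\left(x,12 \right)}} = \frac{29}{-105} + \frac{74 - 11}{\sqrt{12^{2} + 2^{2}}} = 29 \left(- \frac{1}{105}\right) + \frac{63}{\sqrt{144 + 4}} = - \frac{29}{105} + \frac{63}{\sqrt{148}} = - \frac{29}{105} + \frac{63}{2 \sqrt{37}} = - \frac{29}{105} + 63 \frac{\sqrt{37}}{74} = - \frac{29}{105} + \frac{63 \sqrt{37}}{74}$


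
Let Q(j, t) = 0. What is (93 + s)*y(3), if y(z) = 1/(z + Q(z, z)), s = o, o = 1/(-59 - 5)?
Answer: 5951/192 ≈ 30.995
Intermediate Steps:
o = -1/64 (o = 1/(-64) = -1/64 ≈ -0.015625)
s = -1/64 ≈ -0.015625
y(z) = 1/z (y(z) = 1/(z + 0) = 1/z)
(93 + s)*y(3) = (93 - 1/64)/3 = (5951/64)*(⅓) = 5951/192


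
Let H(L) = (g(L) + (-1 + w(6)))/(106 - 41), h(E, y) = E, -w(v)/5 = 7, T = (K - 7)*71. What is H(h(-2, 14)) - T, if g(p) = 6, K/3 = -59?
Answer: 169826/13 ≈ 13064.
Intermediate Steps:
K = -177 (K = 3*(-59) = -177)
T = -13064 (T = (-177 - 7)*71 = -184*71 = -13064)
w(v) = -35 (w(v) = -5*7 = -35)
H(L) = -6/13 (H(L) = (6 + (-1 - 35))/(106 - 41) = (6 - 36)/65 = -30*1/65 = -6/13)
H(h(-2, 14)) - T = -6/13 - 1*(-13064) = -6/13 + 13064 = 169826/13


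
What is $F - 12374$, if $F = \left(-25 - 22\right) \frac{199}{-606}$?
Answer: $- \frac{7489291}{606} \approx -12359.0$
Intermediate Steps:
$F = \frac{9353}{606}$ ($F = - 47 \cdot 199 \left(- \frac{1}{606}\right) = \left(-47\right) \left(- \frac{199}{606}\right) = \frac{9353}{606} \approx 15.434$)
$F - 12374 = \frac{9353}{606} - 12374 = - \frac{7489291}{606}$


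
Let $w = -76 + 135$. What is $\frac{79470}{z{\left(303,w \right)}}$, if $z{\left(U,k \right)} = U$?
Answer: $\frac{26490}{101} \approx 262.28$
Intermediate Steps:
$w = 59$
$\frac{79470}{z{\left(303,w \right)}} = \frac{79470}{303} = 79470 \cdot \frac{1}{303} = \frac{26490}{101}$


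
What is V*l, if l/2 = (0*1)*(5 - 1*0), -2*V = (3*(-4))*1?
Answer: 0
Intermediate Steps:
V = 6 (V = -3*(-4)/2 = -(-6) = -1/2*(-12) = 6)
l = 0 (l = 2*((0*1)*(5 - 1*0)) = 2*(0*(5 + 0)) = 2*(0*5) = 2*0 = 0)
V*l = 6*0 = 0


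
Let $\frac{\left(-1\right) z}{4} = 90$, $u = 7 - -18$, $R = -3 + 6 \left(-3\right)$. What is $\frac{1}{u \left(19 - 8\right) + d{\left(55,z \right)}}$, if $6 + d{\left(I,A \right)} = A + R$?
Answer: $- \frac{1}{112} \approx -0.0089286$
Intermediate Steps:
$R = -21$ ($R = -3 - 18 = -21$)
$u = 25$ ($u = 7 + 18 = 25$)
$z = -360$ ($z = \left(-4\right) 90 = -360$)
$d{\left(I,A \right)} = -27 + A$ ($d{\left(I,A \right)} = -6 + \left(A - 21\right) = -6 + \left(-21 + A\right) = -27 + A$)
$\frac{1}{u \left(19 - 8\right) + d{\left(55,z \right)}} = \frac{1}{25 \left(19 - 8\right) - 387} = \frac{1}{25 \cdot 11 - 387} = \frac{1}{275 - 387} = \frac{1}{-112} = - \frac{1}{112}$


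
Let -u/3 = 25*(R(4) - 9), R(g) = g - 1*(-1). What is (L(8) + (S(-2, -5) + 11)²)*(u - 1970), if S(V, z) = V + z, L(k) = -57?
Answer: 68470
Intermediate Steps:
R(g) = 1 + g (R(g) = g + 1 = 1 + g)
u = 300 (u = -75*((1 + 4) - 9) = -75*(5 - 9) = -75*(-4) = -3*(-100) = 300)
(L(8) + (S(-2, -5) + 11)²)*(u - 1970) = (-57 + ((-2 - 5) + 11)²)*(300 - 1970) = (-57 + (-7 + 11)²)*(-1670) = (-57 + 4²)*(-1670) = (-57 + 16)*(-1670) = -41*(-1670) = 68470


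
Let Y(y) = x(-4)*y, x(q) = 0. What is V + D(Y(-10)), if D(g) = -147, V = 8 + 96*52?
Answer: 4853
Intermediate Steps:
V = 5000 (V = 8 + 4992 = 5000)
Y(y) = 0 (Y(y) = 0*y = 0)
V + D(Y(-10)) = 5000 - 147 = 4853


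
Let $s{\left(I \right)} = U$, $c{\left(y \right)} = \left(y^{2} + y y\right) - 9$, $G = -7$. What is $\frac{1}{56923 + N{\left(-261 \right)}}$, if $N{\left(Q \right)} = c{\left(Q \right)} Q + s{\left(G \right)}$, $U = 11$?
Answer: $- \frac{1}{35499879} \approx -2.8169 \cdot 10^{-8}$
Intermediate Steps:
$c{\left(y \right)} = -9 + 2 y^{2}$ ($c{\left(y \right)} = \left(y^{2} + y^{2}\right) - 9 = 2 y^{2} - 9 = -9 + 2 y^{2}$)
$s{\left(I \right)} = 11$
$N{\left(Q \right)} = 11 + Q \left(-9 + 2 Q^{2}\right)$ ($N{\left(Q \right)} = \left(-9 + 2 Q^{2}\right) Q + 11 = Q \left(-9 + 2 Q^{2}\right) + 11 = 11 + Q \left(-9 + 2 Q^{2}\right)$)
$\frac{1}{56923 + N{\left(-261 \right)}} = \frac{1}{56923 + \left(11 - 261 \left(-9 + 2 \left(-261\right)^{2}\right)\right)} = \frac{1}{56923 + \left(11 - 261 \left(-9 + 2 \cdot 68121\right)\right)} = \frac{1}{56923 + \left(11 - 261 \left(-9 + 136242\right)\right)} = \frac{1}{56923 + \left(11 - 35556813\right)} = \frac{1}{56923 - 35556802} = \frac{1}{-35499879} = - \frac{1}{35499879}$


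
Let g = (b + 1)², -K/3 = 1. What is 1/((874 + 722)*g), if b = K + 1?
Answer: 1/1596 ≈ 0.00062657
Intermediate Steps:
K = -3 (K = -3*1 = -3)
b = -2 (b = -3 + 1 = -2)
g = 1 (g = (-2 + 1)² = (-1)² = 1)
1/((874 + 722)*g) = 1/((874 + 722)*1) = 1/1596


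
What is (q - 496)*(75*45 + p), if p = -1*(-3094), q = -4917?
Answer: -35016697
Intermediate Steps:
p = 3094
(q - 496)*(75*45 + p) = (-4917 - 496)*(75*45 + 3094) = -5413*(3375 + 3094) = -5413*6469 = -35016697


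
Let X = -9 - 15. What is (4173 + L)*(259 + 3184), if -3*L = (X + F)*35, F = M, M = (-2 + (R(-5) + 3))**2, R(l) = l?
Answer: 44066957/3 ≈ 1.4689e+7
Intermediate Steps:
X = -24
M = 16 (M = (-2 + (-5 + 3))**2 = (-2 - 2)**2 = (-4)**2 = 16)
F = 16
L = 280/3 (L = -(-24 + 16)*35/3 = -(-8)*35/3 = -1/3*(-280) = 280/3 ≈ 93.333)
(4173 + L)*(259 + 3184) = (4173 + 280/3)*(259 + 3184) = (12799/3)*3443 = 44066957/3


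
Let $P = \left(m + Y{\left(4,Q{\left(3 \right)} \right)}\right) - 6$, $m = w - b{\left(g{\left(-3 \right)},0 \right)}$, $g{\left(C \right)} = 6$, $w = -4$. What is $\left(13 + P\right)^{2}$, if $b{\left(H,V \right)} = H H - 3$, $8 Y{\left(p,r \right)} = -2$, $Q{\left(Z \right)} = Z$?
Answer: $\frac{14641}{16} \approx 915.06$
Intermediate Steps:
$Y{\left(p,r \right)} = - \frac{1}{4}$ ($Y{\left(p,r \right)} = \frac{1}{8} \left(-2\right) = - \frac{1}{4}$)
$b{\left(H,V \right)} = -3 + H^{2}$ ($b{\left(H,V \right)} = H^{2} - 3 = -3 + H^{2}$)
$m = -37$ ($m = -4 - \left(-3 + 6^{2}\right) = -4 - \left(-3 + 36\right) = -4 - 33 = -37$)
$P = - \frac{173}{4}$ ($P = \left(-37 - \frac{1}{4}\right) - 6 = - \frac{149}{4} - 6 = - \frac{173}{4} \approx -43.25$)
$\left(13 + P\right)^{2} = \left(13 - \frac{173}{4}\right)^{2} = \left(- \frac{121}{4}\right)^{2} = \frac{14641}{16}$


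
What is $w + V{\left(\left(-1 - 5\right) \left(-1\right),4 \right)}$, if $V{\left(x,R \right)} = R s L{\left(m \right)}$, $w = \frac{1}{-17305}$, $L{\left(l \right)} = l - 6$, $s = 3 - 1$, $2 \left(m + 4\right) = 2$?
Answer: $- \frac{1245961}{17305} \approx -72.0$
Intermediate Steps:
$m = -3$ ($m = -4 + \frac{1}{2} \cdot 2 = -4 + 1 = -3$)
$s = 2$
$L{\left(l \right)} = -6 + l$ ($L{\left(l \right)} = l - 6 = -6 + l$)
$w = - \frac{1}{17305} \approx -5.7787 \cdot 10^{-5}$
$V{\left(x,R \right)} = - 18 R$ ($V{\left(x,R \right)} = R 2 \left(-6 - 3\right) = 2 R \left(-9\right) = - 18 R$)
$w + V{\left(\left(-1 - 5\right) \left(-1\right),4 \right)} = - \frac{1}{17305} - 72 = - \frac{1245961}{17305}$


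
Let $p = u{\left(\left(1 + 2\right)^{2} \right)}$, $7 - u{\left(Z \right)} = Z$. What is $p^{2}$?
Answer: $4$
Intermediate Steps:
$u{\left(Z \right)} = 7 - Z$
$p = -2$ ($p = 7 - \left(1 + 2\right)^{2} = 7 - 3^{2} = 7 - 9 = -2$)
$p^{2} = \left(-2\right)^{2} = 4$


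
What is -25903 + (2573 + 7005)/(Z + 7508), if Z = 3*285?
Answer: -216617211/8363 ≈ -25902.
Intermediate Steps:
Z = 855
-25903 + (2573 + 7005)/(Z + 7508) = -25903 + (2573 + 7005)/(855 + 7508) = -25903 + 9578/8363 = -216617211/8363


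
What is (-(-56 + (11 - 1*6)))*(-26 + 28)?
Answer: 102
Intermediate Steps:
(-(-56 + (11 - 1*6)))*(-26 + 28) = -(-56 + (11 - 6))*2 = -(-56 + 5)*2 = -1*(-51)*2 = 51*2 = 102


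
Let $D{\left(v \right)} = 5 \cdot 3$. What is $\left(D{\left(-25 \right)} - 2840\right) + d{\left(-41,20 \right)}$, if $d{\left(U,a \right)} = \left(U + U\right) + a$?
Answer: $-2887$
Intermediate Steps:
$d{\left(U,a \right)} = a + 2 U$ ($d{\left(U,a \right)} = 2 U + a = a + 2 U$)
$D{\left(v \right)} = 15$
$\left(D{\left(-25 \right)} - 2840\right) + d{\left(-41,20 \right)} = \left(15 - 2840\right) + \left(20 + 2 \left(-41\right)\right) = -2825 + \left(20 - 82\right) = -2825 - 62 = -2887$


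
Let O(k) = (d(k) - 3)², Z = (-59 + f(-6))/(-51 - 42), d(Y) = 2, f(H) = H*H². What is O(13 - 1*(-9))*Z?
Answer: 275/93 ≈ 2.9570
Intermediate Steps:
f(H) = H³
Z = 275/93 (Z = (-59 + (-6)³)/(-51 - 42) = (-59 - 216)/(-93) = -275*(-1/93) = 275/93 ≈ 2.9570)
O(k) = 1 (O(k) = (2 - 3)² = (-1)² = 1)
O(13 - 1*(-9))*Z = 1*(275/93) = 275/93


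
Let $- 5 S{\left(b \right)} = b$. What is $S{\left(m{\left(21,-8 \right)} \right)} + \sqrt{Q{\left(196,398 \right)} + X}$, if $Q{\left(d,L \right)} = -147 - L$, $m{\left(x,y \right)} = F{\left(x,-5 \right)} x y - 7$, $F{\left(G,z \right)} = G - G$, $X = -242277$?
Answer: $\frac{7}{5} + i \sqrt{242822} \approx 1.4 + 492.77 i$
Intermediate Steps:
$F{\left(G,z \right)} = 0$
$m{\left(x,y \right)} = -7$ ($m{\left(x,y \right)} = 0 x y - 7 = 0 y - 7 = 0 - 7 = -7$)
$S{\left(b \right)} = - \frac{b}{5}$
$S{\left(m{\left(21,-8 \right)} \right)} + \sqrt{Q{\left(196,398 \right)} + X} = \left(- \frac{1}{5}\right) \left(-7\right) + \sqrt{\left(-147 - 398\right) - 242277} = \frac{7}{5} + \sqrt{\left(-147 - 398\right) - 242277} = \frac{7}{5} + \sqrt{-545 - 242277} = \frac{7}{5} + \sqrt{-242822} = \frac{7}{5} + i \sqrt{242822}$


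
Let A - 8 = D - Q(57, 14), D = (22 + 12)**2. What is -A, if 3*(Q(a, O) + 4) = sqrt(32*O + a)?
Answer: -1168 + sqrt(505)/3 ≈ -1160.5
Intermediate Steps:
Q(a, O) = -4 + sqrt(a + 32*O)/3 (Q(a, O) = -4 + sqrt(32*O + a)/3 = -4 + sqrt(a + 32*O)/3)
D = 1156 (D = 34**2 = 1156)
A = 1168 - sqrt(505)/3 (A = 8 + (1156 - (-4 + sqrt(57 + 32*14)/3)) = 8 + (1156 - (-4 + sqrt(57 + 448)/3)) = 8 + (1156 - (-4 + sqrt(505)/3)) = 8 + (1156 + (4 - sqrt(505)/3)) = 8 + (1160 - sqrt(505)/3) = 1168 - sqrt(505)/3 ≈ 1160.5)
-A = -(1168 - sqrt(505)/3) = -1168 + sqrt(505)/3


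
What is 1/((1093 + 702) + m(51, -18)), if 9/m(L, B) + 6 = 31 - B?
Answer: 43/77194 ≈ 0.00055704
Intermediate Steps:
m(L, B) = 9/(25 - B) (m(L, B) = 9/(-6 + (31 - B)) = 9/(25 - B))
1/((1093 + 702) + m(51, -18)) = 1/((1093 + 702) - 9/(-25 - 18)) = 1/(1795 - 9/(-43)) = 1/(1795 - 9*(-1/43)) = 1/(1795 + 9/43) = 1/(77194/43) = 43/77194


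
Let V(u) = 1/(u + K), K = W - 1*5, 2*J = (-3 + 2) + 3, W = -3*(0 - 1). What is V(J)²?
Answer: 1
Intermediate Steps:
W = 3 (W = -3*(-1) = 3)
J = 1 (J = ((-3 + 2) + 3)/2 = (-1 + 3)/2 = (½)*2 = 1)
K = -2 (K = 3 - 1*5 = 3 - 5 = -2)
V(u) = 1/(-2 + u) (V(u) = 1/(u - 2) = 1/(-2 + u))
V(J)² = (1/(-2 + 1))² = (1/(-1))² = (-1)² = 1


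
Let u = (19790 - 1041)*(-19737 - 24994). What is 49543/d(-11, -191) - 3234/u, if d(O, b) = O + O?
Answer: -41549807564669/18450553418 ≈ -2252.0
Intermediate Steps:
u = -838661519 (u = 18749*(-44731) = -838661519)
d(O, b) = 2*O
49543/d(-11, -191) - 3234/u = 49543/((2*(-11))) - 3234/(-838661519) = 49543/(-22) - 3234*(-1/838661519) = 49543*(-1/22) + 3234/838661519 = -49543/22 + 3234/838661519 = -41549807564669/18450553418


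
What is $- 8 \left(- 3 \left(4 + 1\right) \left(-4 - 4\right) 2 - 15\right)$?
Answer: $-1800$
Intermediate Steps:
$- 8 \left(- 3 \left(4 + 1\right) \left(-4 - 4\right) 2 - 15\right) = - 8 \left(- 3 \cdot 5 \left(-8\right) 2 - 15\right) = - 8 \left(\left(-3\right) \left(-40\right) 2 - 15\right) = - 8 \left(120 \cdot 2 - 15\right) = - 8 \left(240 - 15\right) = \left(-8\right) 225 = -1800$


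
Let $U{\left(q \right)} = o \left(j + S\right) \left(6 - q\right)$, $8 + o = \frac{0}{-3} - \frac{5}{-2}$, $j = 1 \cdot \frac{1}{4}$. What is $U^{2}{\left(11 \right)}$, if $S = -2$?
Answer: $\frac{148225}{64} \approx 2316.0$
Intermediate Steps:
$j = \frac{1}{4}$ ($j = 1 \cdot \frac{1}{4} = \frac{1}{4} \approx 0.25$)
$o = - \frac{11}{2}$ ($o = -8 + \left(\frac{0}{-3} - \frac{5}{-2}\right) = -8 + \left(0 \left(- \frac{1}{3}\right) - - \frac{5}{2}\right) = -8 + \left(0 + \frac{5}{2}\right) = -8 + \frac{5}{2} = - \frac{11}{2} \approx -5.5$)
$U{\left(q \right)} = \frac{231}{4} - \frac{77 q}{8}$ ($U{\left(q \right)} = - \frac{11 \left(\frac{1}{4} - 2\right) \left(6 - q\right)}{2} = - \frac{11 \left(- \frac{7 \left(6 - q\right)}{4}\right)}{2} = - \frac{11 \left(- \frac{21}{2} + \frac{7 q}{4}\right)}{2} = \frac{231}{4} - \frac{77 q}{8}$)
$U^{2}{\left(11 \right)} = \left(\frac{231}{4} - \frac{847}{8}\right)^{2} = \left(- \frac{385}{8}\right)^{2} = \frac{148225}{64}$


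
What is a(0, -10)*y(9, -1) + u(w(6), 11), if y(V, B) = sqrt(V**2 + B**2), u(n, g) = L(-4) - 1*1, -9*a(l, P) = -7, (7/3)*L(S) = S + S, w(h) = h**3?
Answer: -31/7 + 7*sqrt(82)/9 ≈ 2.6145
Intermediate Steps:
L(S) = 6*S/7 (L(S) = 3*(S + S)/7 = 3*(2*S)/7 = 6*S/7)
a(l, P) = 7/9 (a(l, P) = -1/9*(-7) = 7/9)
u(n, g) = -31/7 (u(n, g) = (6/7)*(-4) - 1*1 = -24/7 - 1 = -31/7)
y(V, B) = sqrt(B**2 + V**2)
a(0, -10)*y(9, -1) + u(w(6), 11) = 7*sqrt((-1)**2 + 9**2)/9 - 31/7 = 7*sqrt(1 + 81)/9 - 31/7 = 7*sqrt(82)/9 - 31/7 = -31/7 + 7*sqrt(82)/9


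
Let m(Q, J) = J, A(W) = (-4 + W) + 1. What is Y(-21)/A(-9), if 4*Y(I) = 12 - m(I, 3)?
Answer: -3/16 ≈ -0.18750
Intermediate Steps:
A(W) = -3 + W
Y(I) = 9/4 (Y(I) = (12 - 1*3)/4 = (12 - 3)/4 = (¼)*9 = 9/4)
Y(-21)/A(-9) = 9/(4*(-3 - 9)) = (9/4)/(-12) = (9/4)*(-1/12) = -3/16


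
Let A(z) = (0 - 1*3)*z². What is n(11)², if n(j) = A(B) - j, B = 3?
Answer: 1444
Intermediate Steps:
A(z) = -3*z² (A(z) = (0 - 3)*z² = -3*z²)
n(j) = -27 - j (n(j) = -3*3² - j = -3*9 - j = -27 - j)
n(11)² = (-27 - 1*11)² = (-27 - 11)² = (-38)² = 1444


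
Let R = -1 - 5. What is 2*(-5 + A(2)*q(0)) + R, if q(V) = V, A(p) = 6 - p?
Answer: -16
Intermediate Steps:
R = -6
2*(-5 + A(2)*q(0)) + R = 2*(-5 + (6 - 1*2)*0) - 6 = 2*(-5 + (6 - 2)*0) - 6 = 2*(-5 + 4*0) - 6 = 2*(-5 + 0) - 6 = 2*(-5) - 6 = -10 - 6 = -16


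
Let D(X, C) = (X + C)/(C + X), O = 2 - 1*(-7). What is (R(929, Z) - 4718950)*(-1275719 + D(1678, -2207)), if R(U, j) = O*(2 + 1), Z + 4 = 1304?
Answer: 6020015011714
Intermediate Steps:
Z = 1300 (Z = -4 + 1304 = 1300)
O = 9 (O = 2 + 7 = 9)
D(X, C) = 1 (D(X, C) = (C + X)/(C + X) = 1)
R(U, j) = 27 (R(U, j) = 9*(2 + 1) = 9*3 = 27)
(R(929, Z) - 4718950)*(-1275719 + D(1678, -2207)) = (27 - 4718950)*(-1275719 + 1) = -4718923*(-1275718) = 6020015011714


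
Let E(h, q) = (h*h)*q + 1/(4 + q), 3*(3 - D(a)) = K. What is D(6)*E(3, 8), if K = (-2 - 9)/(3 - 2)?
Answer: 4325/9 ≈ 480.56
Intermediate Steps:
K = -11 (K = -11/1 = -11*1 = -11)
D(a) = 20/3 (D(a) = 3 - ⅓*(-11) = 3 + 11/3 = 20/3)
E(h, q) = 1/(4 + q) + q*h² (E(h, q) = h²*q + 1/(4 + q) = q*h² + 1/(4 + q) = 1/(4 + q) + q*h²)
D(6)*E(3, 8) = 20*((1 + 3²*8² + 4*8*3²)/(4 + 8))/3 = 20*((1 + 9*64 + 4*8*9)/12)/3 = 20*((1 + 576 + 288)/12)/3 = 20*((1/12)*865)/3 = (20/3)*(865/12) = 4325/9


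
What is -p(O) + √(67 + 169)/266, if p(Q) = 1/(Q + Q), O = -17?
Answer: 1/34 + √59/133 ≈ 0.087165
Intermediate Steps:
p(Q) = 1/(2*Q)
-p(O) + √(67 + 169)/266 = -1/(2*(-17)) + √(67 + 169)/266 = -(-1)/(2*17) + √236*(1/266) = -1*(-1/34) + (2*√59)*(1/266) = 1/34 + √59/133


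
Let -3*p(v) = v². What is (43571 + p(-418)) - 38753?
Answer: -160270/3 ≈ -53423.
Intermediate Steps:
p(v) = -v²/3
(43571 + p(-418)) - 38753 = (43571 - ⅓*(-418)²) - 38753 = (43571 - ⅓*174724) - 38753 = (43571 - 174724/3) - 38753 = -44011/3 - 38753 = -160270/3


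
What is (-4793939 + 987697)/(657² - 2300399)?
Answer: 1903121/934375 ≈ 2.0368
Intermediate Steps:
(-4793939 + 987697)/(657² - 2300399) = -3806242/(431649 - 2300399) = -3806242/(-1868750) = -3806242*(-1/1868750) = 1903121/934375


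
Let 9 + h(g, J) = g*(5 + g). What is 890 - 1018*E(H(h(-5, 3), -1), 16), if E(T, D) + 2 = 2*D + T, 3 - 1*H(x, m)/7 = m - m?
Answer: -51028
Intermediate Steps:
h(g, J) = -9 + g*(5 + g)
H(x, m) = 21 (H(x, m) = 21 - 7*(m - m) = 21 - 7*0 = 21 + 0 = 21)
E(T, D) = -2 + T + 2*D (E(T, D) = -2 + (2*D + T) = -2 + (T + 2*D) = -2 + T + 2*D)
890 - 1018*E(H(h(-5, 3), -1), 16) = 890 - 1018*(-2 + 21 + 2*16) = 890 - 1018*(-2 + 21 + 32) = 890 - 1018*51 = 890 - 51918 = -51028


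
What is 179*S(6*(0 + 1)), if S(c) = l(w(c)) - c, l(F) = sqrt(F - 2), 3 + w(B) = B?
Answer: -895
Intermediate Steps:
w(B) = -3 + B
l(F) = sqrt(-2 + F)
S(c) = sqrt(-5 + c) - c (S(c) = sqrt(-2 + (-3 + c)) - c = sqrt(-5 + c) - c)
179*S(6*(0 + 1)) = 179*(sqrt(-5 + 6*(0 + 1)) - 6*(0 + 1)) = 179*(sqrt(-5 + 6*1) - 6) = 179*(sqrt(-5 + 6) - 1*6) = 179*(sqrt(1) - 6) = 179*(1 - 6) = 179*(-5) = -895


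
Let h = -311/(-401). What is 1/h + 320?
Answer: 99921/311 ≈ 321.29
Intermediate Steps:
h = 311/401 (h = -311*(-1/401) = 311/401 ≈ 0.77556)
1/h + 320 = 1/(311/401) + 320 = 401/311 + 320 = 99921/311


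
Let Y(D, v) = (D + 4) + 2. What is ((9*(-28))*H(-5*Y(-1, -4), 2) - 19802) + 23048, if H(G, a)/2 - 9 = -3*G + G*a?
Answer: -13890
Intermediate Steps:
Y(D, v) = 6 + D (Y(D, v) = (4 + D) + 2 = 6 + D)
H(G, a) = 18 - 6*G + 2*G*a (H(G, a) = 18 + 2*(-3*G + G*a) = 18 + (-6*G + 2*G*a) = 18 - 6*G + 2*G*a)
((9*(-28))*H(-5*Y(-1, -4), 2) - 19802) + 23048 = ((9*(-28))*(18 - (-30)*(6 - 1) + 2*(-5*(6 - 1))*2) - 19802) + 23048 = (-252*(18 - (-30)*5 + 2*(-5*5)*2) - 19802) + 23048 = (-252*(18 - 6*(-25) + 2*(-25)*2) - 19802) + 23048 = (-252*(18 + 150 - 100) - 19802) + 23048 = (-252*68 - 19802) + 23048 = (-17136 - 19802) + 23048 = -36938 + 23048 = -13890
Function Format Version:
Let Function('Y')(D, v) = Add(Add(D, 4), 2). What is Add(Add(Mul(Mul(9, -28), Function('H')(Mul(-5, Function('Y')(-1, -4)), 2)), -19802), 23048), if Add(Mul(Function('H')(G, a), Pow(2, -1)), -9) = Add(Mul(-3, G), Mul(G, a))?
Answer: -13890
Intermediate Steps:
Function('Y')(D, v) = Add(6, D) (Function('Y')(D, v) = Add(Add(4, D), 2) = Add(6, D))
Function('H')(G, a) = Add(18, Mul(-6, G), Mul(2, G, a)) (Function('H')(G, a) = Add(18, Mul(2, Add(Mul(-3, G), Mul(G, a)))) = Add(18, Add(Mul(-6, G), Mul(2, G, a))) = Add(18, Mul(-6, G), Mul(2, G, a)))
Add(Add(Mul(Mul(9, -28), Function('H')(Mul(-5, Function('Y')(-1, -4)), 2)), -19802), 23048) = Add(Add(Mul(Mul(9, -28), Add(18, Mul(-6, Mul(-5, Add(6, -1))), Mul(2, Mul(-5, Add(6, -1)), 2))), -19802), 23048) = Add(Add(Mul(-252, Add(18, Mul(-6, Mul(-5, 5)), Mul(2, Mul(-5, 5), 2))), -19802), 23048) = Add(Add(Mul(-252, Add(18, Mul(-6, -25), Mul(2, -25, 2))), -19802), 23048) = Add(Add(Mul(-252, Add(18, 150, -100)), -19802), 23048) = Add(Add(Mul(-252, 68), -19802), 23048) = Add(Add(-17136, -19802), 23048) = Add(-36938, 23048) = -13890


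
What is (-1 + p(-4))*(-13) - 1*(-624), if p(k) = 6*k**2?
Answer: -611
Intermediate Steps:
(-1 + p(-4))*(-13) - 1*(-624) = (-1 + 6*(-4)**2)*(-13) - 1*(-624) = (-1 + 6*16)*(-13) + 624 = (-1 + 96)*(-13) + 624 = 95*(-13) + 624 = -1235 + 624 = -611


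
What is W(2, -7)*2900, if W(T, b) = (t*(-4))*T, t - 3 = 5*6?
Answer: -765600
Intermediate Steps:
t = 33 (t = 3 + 5*6 = 3 + 30 = 33)
W(T, b) = -132*T (W(T, b) = (33*(-4))*T = -132*T)
W(2, -7)*2900 = -132*2*2900 = -264*2900 = -765600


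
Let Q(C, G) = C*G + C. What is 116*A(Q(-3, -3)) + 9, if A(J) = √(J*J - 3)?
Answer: 9 + 116*√33 ≈ 675.37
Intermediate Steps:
Q(C, G) = C + C*G
A(J) = √(-3 + J²) (A(J) = √(J² - 3) = √(-3 + J²))
116*A(Q(-3, -3)) + 9 = 116*√(-3 + (-3*(1 - 3))²) + 9 = 116*√(-3 + (-3*(-2))²) + 9 = 116*√(-3 + 6²) + 9 = 116*√(-3 + 36) + 9 = 116*√33 + 9 = 9 + 116*√33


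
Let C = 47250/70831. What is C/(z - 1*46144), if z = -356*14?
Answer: -3375/258674812 ≈ -1.3047e-5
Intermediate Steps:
z = -4984
C = 47250/70831 (C = 47250*(1/70831) = 47250/70831 ≈ 0.66708)
C/(z - 1*46144) = 47250/(70831*(-4984 - 1*46144)) = 47250/(70831*(-4984 - 46144)) = (47250/70831)/(-51128) = (47250/70831)*(-1/51128) = -3375/258674812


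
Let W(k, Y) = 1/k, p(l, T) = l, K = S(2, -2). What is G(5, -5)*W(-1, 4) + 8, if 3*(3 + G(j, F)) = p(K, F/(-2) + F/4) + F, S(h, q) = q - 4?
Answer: 44/3 ≈ 14.667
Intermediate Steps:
S(h, q) = -4 + q
K = -6 (K = -4 - 2 = -6)
G(j, F) = -5 + F/3 (G(j, F) = -3 + (-6 + F)/3 = -3 + (-2 + F/3) = -5 + F/3)
G(5, -5)*W(-1, 4) + 8 = (-5 + (⅓)*(-5))/(-1) + 8 = (-5 - 5/3)*(-1) + 8 = -20/3*(-1) + 8 = 20/3 + 8 = 44/3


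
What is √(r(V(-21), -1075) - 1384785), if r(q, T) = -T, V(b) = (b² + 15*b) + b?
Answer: I*√1383710 ≈ 1176.3*I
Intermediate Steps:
V(b) = b² + 16*b
√(r(V(-21), -1075) - 1384785) = √(-1*(-1075) - 1384785) = √(1075 - 1384785) = √(-1383710) = I*√1383710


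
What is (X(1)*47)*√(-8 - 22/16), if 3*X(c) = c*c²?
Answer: 235*I*√6/12 ≈ 47.969*I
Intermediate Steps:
X(c) = c³/3 (X(c) = (c*c²)/3 = c³/3)
(X(1)*47)*√(-8 - 22/16) = (((⅓)*1³)*47)*√(-8 - 22/16) = (((⅓)*1)*47)*√(-8 - 22*1/16) = ((⅓)*47)*√(-8 - 11/8) = 47*√(-75/8)/3 = 47*(5*I*√6/4)/3 = 235*I*√6/12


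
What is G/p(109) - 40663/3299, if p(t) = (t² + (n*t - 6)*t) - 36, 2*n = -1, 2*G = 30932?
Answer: -324957495/34642799 ≈ -9.3802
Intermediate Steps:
G = 15466 (G = (½)*30932 = 15466)
n = -½ (n = (½)*(-1) = -½ ≈ -0.50000)
p(t) = -36 + t² + t*(-6 - t/2) (p(t) = (t² + (-t/2 - 6)*t) - 36 = (t² + (-6 - t/2)*t) - 36 = (t² + t*(-6 - t/2)) - 36 = -36 + t² + t*(-6 - t/2))
G/p(109) - 40663/3299 = 15466/(-36 + (½)*109² - 6*109) - 40663/3299 = 15466/(-36 + (½)*11881 - 654) - 40663*1/3299 = 15466/(-36 + 11881/2 - 654) - 40663/3299 = 15466/(10501/2) - 40663/3299 = 15466*(2/10501) - 40663/3299 = 30932/10501 - 40663/3299 = -324957495/34642799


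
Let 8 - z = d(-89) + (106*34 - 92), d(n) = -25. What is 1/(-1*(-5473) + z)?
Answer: 1/1994 ≈ 0.00050150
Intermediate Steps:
z = -3479 (z = 8 - (-25 + (106*34 - 92)) = 8 - (-25 + (3604 - 92)) = 8 - (-25 + 3512) = 8 - 1*3487 = 8 - 3487 = -3479)
1/(-1*(-5473) + z) = 1/(-1*(-5473) - 3479) = 1/(5473 - 3479) = 1/1994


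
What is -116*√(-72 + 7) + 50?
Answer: 50 - 116*I*√65 ≈ 50.0 - 935.22*I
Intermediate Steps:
-116*√(-72 + 7) + 50 = -116*I*√65 + 50 = 50 - 116*I*√65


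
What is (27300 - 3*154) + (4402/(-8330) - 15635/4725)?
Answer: 603527150/22491 ≈ 26834.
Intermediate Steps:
(27300 - 3*154) + (4402/(-8330) - 15635/4725) = (27300 - 462) + (4402*(-1/8330) - 15635*1/4725) = 26838 + (-2201/4165 - 3127/945) = 26838 - 86308/22491 = 603527150/22491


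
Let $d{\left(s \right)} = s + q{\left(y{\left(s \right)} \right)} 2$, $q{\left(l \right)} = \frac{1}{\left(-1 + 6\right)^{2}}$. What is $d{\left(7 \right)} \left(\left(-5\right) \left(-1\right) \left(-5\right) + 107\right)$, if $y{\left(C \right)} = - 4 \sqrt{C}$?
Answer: $\frac{14514}{25} \approx 580.56$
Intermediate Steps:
$q{\left(l \right)} = \frac{1}{25}$ ($q{\left(l \right)} = \frac{1}{5^{2}} = \frac{1}{25}$)
$d{\left(s \right)} = \frac{2}{25} + s$ ($d{\left(s \right)} = s + \frac{1}{25} \cdot 2 = s + \frac{2}{25} = \frac{2}{25} + s$)
$d{\left(7 \right)} \left(\left(-5\right) \left(-1\right) \left(-5\right) + 107\right) = \left(\frac{2}{25} + 7\right) \left(\left(-5\right) \left(-1\right) \left(-5\right) + 107\right) = \frac{177 \left(5 \left(-5\right) + 107\right)}{25} = \frac{177 \left(-25 + 107\right)}{25} = \frac{177}{25} \cdot 82 = \frac{14514}{25}$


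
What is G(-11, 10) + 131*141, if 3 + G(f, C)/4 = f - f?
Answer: 18459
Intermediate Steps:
G(f, C) = -12 (G(f, C) = -12 + 4*(f - f) = -12 + 4*0 = -12 + 0 = -12)
G(-11, 10) + 131*141 = -12 + 131*141 = -12 + 18471 = 18459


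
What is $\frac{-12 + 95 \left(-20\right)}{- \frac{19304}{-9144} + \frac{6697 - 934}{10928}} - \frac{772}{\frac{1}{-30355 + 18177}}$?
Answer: $\frac{2439470001560}{259499} \approx 9.4007 \cdot 10^{6}$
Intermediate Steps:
$\frac{-12 + 95 \left(-20\right)}{- \frac{19304}{-9144} + \frac{6697 - 934}{10928}} - \frac{772}{\frac{1}{-30355 + 18177}} = \frac{-12 - 1900}{\left(-19304\right) \left(- \frac{1}{9144}\right) + \left(6697 - 934\right) \frac{1}{10928}} - \frac{772}{\frac{1}{-12178}} = - \frac{1912}{\frac{19}{9} + 5763 \cdot \frac{1}{10928}} - \frac{772}{- \frac{1}{12178}} = - \frac{1912}{\frac{19}{9} + \frac{5763}{10928}} - -9401416 = - \frac{1912}{\frac{259499}{98352}} + 9401416 = \left(-1912\right) \frac{98352}{259499} + 9401416 = - \frac{188049024}{259499} + 9401416 = \frac{2439470001560}{259499}$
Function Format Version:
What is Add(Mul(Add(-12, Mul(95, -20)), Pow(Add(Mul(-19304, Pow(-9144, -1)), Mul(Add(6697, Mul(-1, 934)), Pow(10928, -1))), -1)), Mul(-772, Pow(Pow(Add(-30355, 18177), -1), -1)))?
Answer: Rational(2439470001560, 259499) ≈ 9.4007e+6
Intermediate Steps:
Add(Mul(Add(-12, Mul(95, -20)), Pow(Add(Mul(-19304, Pow(-9144, -1)), Mul(Add(6697, Mul(-1, 934)), Pow(10928, -1))), -1)), Mul(-772, Pow(Pow(Add(-30355, 18177), -1), -1))) = Add(Mul(Add(-12, -1900), Pow(Add(Mul(-19304, Rational(-1, 9144)), Mul(Add(6697, -934), Rational(1, 10928))), -1)), Mul(-772, Pow(Pow(-12178, -1), -1))) = Add(Mul(-1912, Pow(Add(Rational(19, 9), Mul(5763, Rational(1, 10928))), -1)), Mul(-772, Pow(Rational(-1, 12178), -1))) = Add(Mul(-1912, Pow(Add(Rational(19, 9), Rational(5763, 10928)), -1)), Mul(-772, -12178)) = Add(Mul(-1912, Pow(Rational(259499, 98352), -1)), 9401416) = Add(Mul(-1912, Rational(98352, 259499)), 9401416) = Add(Rational(-188049024, 259499), 9401416) = Rational(2439470001560, 259499)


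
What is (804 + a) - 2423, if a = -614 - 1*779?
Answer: -3012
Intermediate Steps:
a = -1393 (a = -614 - 779 = -1393)
(804 + a) - 2423 = (804 - 1393) - 2423 = -589 - 2423 = -3012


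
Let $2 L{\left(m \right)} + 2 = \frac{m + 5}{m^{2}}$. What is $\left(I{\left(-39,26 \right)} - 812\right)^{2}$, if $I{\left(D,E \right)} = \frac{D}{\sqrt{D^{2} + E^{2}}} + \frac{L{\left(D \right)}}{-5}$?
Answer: $\frac{38114883373609}{57836025} + \frac{12347444 \sqrt{13}}{32955} \approx 6.6037 \cdot 10^{5}$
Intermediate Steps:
$L{\left(m \right)} = -1 + \frac{5 + m}{2 m^{2}}$ ($L{\left(m \right)} = -1 + \frac{\left(m + 5\right) \frac{1}{m^{2}}}{2} = -1 + \frac{\left(5 + m\right) \frac{1}{m^{2}}}{2} = -1 + \frac{\frac{1}{m^{2}} \left(5 + m\right)}{2} = -1 + \frac{5 + m}{2 m^{2}}$)
$I{\left(D,E \right)} = \frac{D}{\sqrt{D^{2} + E^{2}}} - \frac{5 + D - 2 D^{2}}{10 D^{2}}$ ($I{\left(D,E \right)} = \frac{D}{\sqrt{D^{2} + E^{2}}} + \frac{\frac{1}{2} \frac{1}{D^{2}} \left(5 + D - 2 D^{2}\right)}{-5} = \frac{D}{\sqrt{D^{2} + E^{2}}} + \frac{5 + D - 2 D^{2}}{2 D^{2}} \left(- \frac{1}{5}\right) = \frac{D}{\sqrt{D^{2} + E^{2}}} - \frac{5 + D - 2 D^{2}}{10 D^{2}}$)
$\left(I{\left(-39,26 \right)} - 812\right)^{2} = \left(\left(\frac{1}{5} - \frac{1}{2 \cdot 1521} - \frac{1}{10 \left(-39\right)} - \frac{39}{\sqrt{\left(-39\right)^{2} + 26^{2}}}\right) - 812\right)^{2} = \left(\left(\frac{1}{5} - \frac{1}{3042} - - \frac{1}{390} - \frac{39}{\sqrt{1521 + 676}}\right) - 812\right)^{2} = \left(\left(\frac{1}{5} - \frac{1}{3042} + \frac{1}{390} - \frac{39}{13 \sqrt{13}}\right) - 812\right)^{2} = \left(\left(\frac{1}{5} - \frac{1}{3042} + \frac{1}{390} - 39 \frac{\sqrt{13}}{169}\right) - 812\right)^{2} = \left(\left(\frac{1}{5} - \frac{1}{3042} + \frac{1}{390} - \frac{3 \sqrt{13}}{13}\right) - 812\right)^{2} = \left(\left(\frac{1538}{7605} - \frac{3 \sqrt{13}}{13}\right) - 812\right)^{2} = \left(- \frac{6173722}{7605} - \frac{3 \sqrt{13}}{13}\right)^{2}$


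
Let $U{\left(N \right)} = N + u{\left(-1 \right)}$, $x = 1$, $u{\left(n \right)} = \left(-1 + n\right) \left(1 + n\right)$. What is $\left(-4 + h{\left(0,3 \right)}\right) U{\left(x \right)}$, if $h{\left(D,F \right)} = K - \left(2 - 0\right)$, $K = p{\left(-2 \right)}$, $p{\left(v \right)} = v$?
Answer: $-8$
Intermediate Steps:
$u{\left(n \right)} = \left(1 + n\right) \left(-1 + n\right)$
$U{\left(N \right)} = N$ ($U{\left(N \right)} = N - \left(1 - \left(-1\right)^{2}\right) = N + \left(-1 + 1\right) = N + 0 = N$)
$K = -2$
$h{\left(D,F \right)} = -4$ ($h{\left(D,F \right)} = -2 - \left(2 - 0\right) = -2 - \left(2 + 0\right) = -2 - 2 = -4$)
$\left(-4 + h{\left(0,3 \right)}\right) U{\left(x \right)} = \left(-4 - 4\right) 1 = \left(-8\right) 1 = -8$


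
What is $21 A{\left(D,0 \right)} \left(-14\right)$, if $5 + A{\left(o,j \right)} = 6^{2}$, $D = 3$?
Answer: $-9114$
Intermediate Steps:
$A{\left(o,j \right)} = 31$ ($A{\left(o,j \right)} = -5 + 6^{2} = -5 + 36 = 31$)
$21 A{\left(D,0 \right)} \left(-14\right) = 21 \cdot 31 \left(-14\right) = 651 \left(-14\right) = -9114$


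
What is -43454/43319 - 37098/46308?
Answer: -603219349/334336042 ≈ -1.8042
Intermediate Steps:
-43454/43319 - 37098/46308 = -43454*1/43319 - 37098*1/46308 = -43454/43319 - 6183/7718 = -603219349/334336042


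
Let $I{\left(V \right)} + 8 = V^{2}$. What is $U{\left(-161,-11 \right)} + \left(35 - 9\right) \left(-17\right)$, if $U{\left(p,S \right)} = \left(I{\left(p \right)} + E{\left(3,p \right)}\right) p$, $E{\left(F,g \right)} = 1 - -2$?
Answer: $-4172918$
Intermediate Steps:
$I{\left(V \right)} = -8 + V^{2}$
$E{\left(F,g \right)} = 3$ ($E{\left(F,g \right)} = 1 + 2 = 3$)
$U{\left(p,S \right)} = p \left(-5 + p^{2}\right)$ ($U{\left(p,S \right)} = \left(\left(-8 + p^{2}\right) + 3\right) p = \left(-5 + p^{2}\right) p = p \left(-5 + p^{2}\right)$)
$U{\left(-161,-11 \right)} + \left(35 - 9\right) \left(-17\right) = - 161 \left(-5 + \left(-161\right)^{2}\right) + \left(35 - 9\right) \left(-17\right) = - 161 \left(-5 + 25921\right) + 26 \left(-17\right) = \left(-161\right) 25916 - 442 = -4172476 - 442 = -4172918$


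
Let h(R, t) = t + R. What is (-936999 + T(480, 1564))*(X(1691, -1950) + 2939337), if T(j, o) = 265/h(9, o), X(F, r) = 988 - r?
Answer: -4336616656873550/1573 ≈ -2.7569e+12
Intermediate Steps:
h(R, t) = R + t
T(j, o) = 265/(9 + o)
(-936999 + T(480, 1564))*(X(1691, -1950) + 2939337) = (-936999 + 265/(9 + 1564))*((988 - 1*(-1950)) + 2939337) = (-936999 + 265/1573)*((988 + 1950) + 2939337) = (-936999 + 265*(1/1573))*(2938 + 2939337) = (-936999 + 265/1573)*2942275 = -1473899162/1573*2942275 = -4336616656873550/1573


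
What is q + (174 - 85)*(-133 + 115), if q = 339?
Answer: -1263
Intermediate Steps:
q + (174 - 85)*(-133 + 115) = 339 + (174 - 85)*(-133 + 115) = 339 + 89*(-18) = 339 - 1602 = -1263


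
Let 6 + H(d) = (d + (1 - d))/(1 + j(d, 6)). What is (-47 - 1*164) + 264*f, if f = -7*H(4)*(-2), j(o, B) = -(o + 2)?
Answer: -115631/5 ≈ -23126.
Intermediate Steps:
j(o, B) = -2 - o (j(o, B) = -(2 + o) = -2 - o)
H(d) = -6 + 1/(-1 - d) (H(d) = -6 + (d + (1 - d))/(1 + (-2 - d)) = -6 + 1/(-1 - d))
f = -434/5 (f = -7*(-7 - 6*4)/(1 + 4)*(-2) = -7*(-7 - 24)/5*(-2) = -7*(-31)/5*(-2) = -7*(-31/5)*(-2) = (217/5)*(-2) = -434/5 ≈ -86.800)
(-47 - 1*164) + 264*f = (-47 - 1*164) + 264*(-434/5) = (-47 - 164) - 114576/5 = -211 - 114576/5 = -115631/5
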